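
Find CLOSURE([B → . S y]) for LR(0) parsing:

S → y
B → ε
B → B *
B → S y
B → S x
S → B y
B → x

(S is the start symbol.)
{ [B → . B *], [B → . S x], [B → . S y], [B → . x], [B → .], [S → . B y], [S → . y] }

To compute CLOSURE, for each item [A → α.Bβ] where B is a non-terminal, add [B → .γ] for all productions B → γ; repeat for the newly added items until nothing changes.

Start with: [B → . S y]
  [B → . S y] has the dot before S: add [S → . y], [S → . B y]
  [S → . B y] has the dot before B: add [B → .], [B → . B *], [B → . S x], [B → . x]
No further items can be added.

CLOSURE = { [B → . B *], [B → . S x], [B → . S y], [B → . x], [B → .], [S → . B y], [S → . y] }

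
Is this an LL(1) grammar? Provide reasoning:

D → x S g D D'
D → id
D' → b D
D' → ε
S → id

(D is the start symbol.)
No. Predict set conflict for D': { 'b' }

A grammar is LL(1) if for each non-terminal N with multiple productions, the predict sets of those productions are pairwise disjoint, where PREDICT(N → α) = (FIRST(α) \ {ε}) ∪ (FOLLOW(N) if α ⇒* ε).

Relevant sets:
  FOLLOW(D') = { $, 'b' }

For D:
  PREDICT(D → x S g D D') = { 'x' }
  PREDICT(D → id) = { 'id' }
For D':
  PREDICT(D' → b D) = { 'b' }
  PREDICT(D' → ε) = { $, 'b' }
S has a single production, so nothing to check there.

Conflict found: Predict set conflict for D': { 'b' }
The grammar is NOT LL(1).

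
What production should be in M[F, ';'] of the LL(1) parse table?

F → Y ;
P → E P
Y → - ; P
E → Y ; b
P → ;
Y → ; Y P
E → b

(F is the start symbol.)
F → Y ;

To find M[F, ';'], we find productions for F where ';' is in the predict set (PREDICT(N → α) = (FIRST(α) \ {ε}) ∪ (FOLLOW(N) if α ⇒* ε)).

Relevant sets:
  FIRST(Y) = { '-', ';' }

F → Y ;: PREDICT = { '-', ';' }
  ';' is in predict set, so this production goes in M[F, ';']

M[F, ';'] = F → Y ;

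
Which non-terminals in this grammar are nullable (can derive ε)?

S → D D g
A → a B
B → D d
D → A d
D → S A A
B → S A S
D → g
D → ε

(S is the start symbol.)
ε-productions: D → ε
So D is immediately nullable.
No further non-terminal can be added: every production for the remaining non-terminals contains a terminal or a non-nullable non-terminal.
Nullable = { 'D' }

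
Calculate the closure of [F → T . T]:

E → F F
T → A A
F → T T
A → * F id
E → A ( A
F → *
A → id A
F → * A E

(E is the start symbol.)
{ [A → . * F id], [A → . id A], [F → T . T], [T → . A A] }

Start with: [F → T . T]
  [F → T . T] has the dot before T: add [T → . A A]
  [T → . A A] has the dot before A: add [A → . * F id], [A → . id A]
No further items can be added.

CLOSURE = { [A → . * F id], [A → . id A], [F → T . T], [T → . A A] }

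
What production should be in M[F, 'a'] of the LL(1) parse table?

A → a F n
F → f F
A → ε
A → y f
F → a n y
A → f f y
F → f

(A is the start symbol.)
To find M[F, 'a'], we find productions for F where 'a' is in the predict set (PREDICT(N → α) = (FIRST(α) \ {ε}) ∪ (FOLLOW(N) if α ⇒* ε)).

F → f F: PREDICT = { 'f' }
F → a n y: PREDICT = { 'a' }
  'a' is in predict set, so this production goes in M[F, 'a']
F → f: PREDICT = { 'f' }

M[F, 'a'] = F → a n y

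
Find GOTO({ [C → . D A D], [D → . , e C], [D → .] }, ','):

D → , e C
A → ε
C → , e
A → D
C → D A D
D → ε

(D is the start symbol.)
{ [D → , . e C] }

GOTO(I, ',') = CLOSURE({ [A → αX.β] : [A → α.Xβ] ∈ I, X = ',' })

Items with dot before ',', with the dot advanced:
  [D → . , e C] → [D → , . e C]
Closure adds nothing (no advanced item has the dot before a non-terminal).

GOTO = { [D → , . e C] }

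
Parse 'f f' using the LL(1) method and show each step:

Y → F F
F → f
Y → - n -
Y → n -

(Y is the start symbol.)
LL(1) parsing maintains a stack (initially the start symbol over $) and the input. At each step: if the stack top is a terminal, match it against the current input token; if it is a non-terminal N, replace it with the RHS of M[N, lookahead] (the unique production whose predict set contains the lookahead).

Stack is shown with the top on the left.

Stack  Input  Action
--------------------
Y $    f f $  output Y → F F
F F $  f f $  output F → f
f F $  f f $  match 'f'
F $    f $    output F → f
f $    f $    match 'f'
$      $      accept

The string is accepted.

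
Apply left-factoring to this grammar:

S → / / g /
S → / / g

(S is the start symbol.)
S → / / g S'
S' → /
S' → ε

Left-factoring transforms A → αβ₁ | αβ₂ into A → αA' and A' → β₁ | β₂
(α is the longest common prefix among the alternatives). Repeat until
no nonterminal has two alternatives with a common prefix.

Round 1: S has alternatives sharing prefix '/ / g'. Introduce S': S → / / g S'
  Add: S' → /
  Add: S' → ε

No remaining common prefixes — done.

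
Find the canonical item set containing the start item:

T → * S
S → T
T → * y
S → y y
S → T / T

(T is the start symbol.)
{ [T → . * S], [T → . * y], [T' → . T] }

First, augment the grammar with T' → T
I₀ = CLOSURE({ [T' → . T] }):
  [T' → . T] has the dot before T: add [T → . * S], [T → . * y]
No further items can be added.

I₀ = { [T → . * S], [T → . * y], [T' → . T] }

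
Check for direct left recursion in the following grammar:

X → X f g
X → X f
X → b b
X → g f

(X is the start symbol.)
Yes, X is left-recursive

Direct left recursion occurs when N → N α for some non-terminal N (the right-hand side begins with the left-hand side itself).

X → X f g: LEFT RECURSIVE (starts with X)
X → X f: LEFT RECURSIVE (starts with X)
X → b b: starts with b
X → g f: starts with g

The grammar has direct left recursion on: X.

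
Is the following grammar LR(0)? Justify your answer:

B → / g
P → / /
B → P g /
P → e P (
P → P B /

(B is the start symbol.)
Augment with B' → B and build the canonical LR(0) collection (I0 = CLOSURE({[B' → . B]}), then GOTO on every symbol after a dot until no new states appear). It has 14 states:
  I0: { [B → . / g], [B → . P g /], [B' → . B], [P → . / /], [P → . P B /], [P → . e P (] }  — shift
  I1: { [B → / . g], [P → / . /] }  — shift
  I2: { [B' → B .] }  — accept
  I3: { [B → . / g], [B → . P g /], [B → P . g /], [P → . / /], [P → . P B /], [P → . e P (], [P → P . B /] }  — shift
  I4: { [P → . / /], [P → . P B /], [P → . e P (], [P → e . P (] }  — shift
  I5: { [P → / . /] }  — shift
  I6: { [B → . / g], [B → . P g /], [P → . / /], [P → . P B /], [P → . e P (], [P → P . B /], [P → e P . (] }  — shift
  I7: { [P → e P ( .] }  — reduce
  I8: { [P → P B . /] }  — shift
  I9: { [P → P B / .] }  — reduce
  I10: { [P → / / .] }  — reduce
  I11: { [B → P g . /] }  — shift
  I12: { [B → P g / .] }  — reduce
  I13: { [B → / g .] }  — reduce

Every state is either a pure shift/goto state or contains exactly one complete item and nothing to shift — no conflicts. The grammar is LR(0).

Answer: Yes, the grammar is LR(0)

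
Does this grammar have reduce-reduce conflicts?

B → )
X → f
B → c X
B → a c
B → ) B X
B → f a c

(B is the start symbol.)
Augment with B' → B and build the canonical LR(0) collection (I0 = CLOSURE({[B' → . B]}), then GOTO on every symbol after a dot until no new states appear). It has 13 states:
  I0: { [B → . ) B X], [B → . )], [B → . a c], [B → . c X], [B → . f a c], [B' → . B] }  — shift
  I1: { [B → ) . B X], [B → ) .], [B → . ) B X], [B → . )], [B → . a c], [B → . c X], [B → . f a c] }  — shift, reduce
  I2: { [B' → B .] }  — accept
  I3: { [B → a . c] }  — shift
  I4: { [B → c . X], [X → . f] }  — shift
  I5: { [B → f . a c] }  — shift
  I6: { [B → f a . c] }  — shift
  I7: { [B → f a c .] }  — reduce
  I8: { [B → c X .] }  — reduce
  I9: { [X → f .] }  — reduce
  I10: { [B → a c .] }  — reduce
  I11: { [B → ) B . X], [X → . f] }  — shift
  I12: { [B → ) B X .] }  — reduce

No state contains more than one complete item.

Answer: No reduce-reduce conflicts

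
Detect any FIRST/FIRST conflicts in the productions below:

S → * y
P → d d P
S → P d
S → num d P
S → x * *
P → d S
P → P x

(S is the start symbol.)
Yes. P → d d P / P → d S on { 'd' }; P → d d P / P → P x on { 'd' }; P → d S / P → P x on { 'd' }

FIRST sets of the non-terminals at (or reachable through a nullable prefix from) the front of some alternative:
  FIRST(P) = { 'd' }

Productions for S:
  S → * y: FIRST = { '*' }
  S → P d: FIRST = { 'd' }
  S → num d P: FIRST = { 'num' }
  S → x * *: FIRST = { 'x' }
Productions for P:
  P → d d P: FIRST = { 'd' }
  P → d S: FIRST = { 'd' }
  P → P x: FIRST = { 'd' }

Conflict for P: P → d d P and P → d S
  Overlap: { 'd' }
Conflict for P: P → d d P and P → P x
  Overlap: { 'd' }
Conflict for P: P → d S and P → P x
  Overlap: { 'd' }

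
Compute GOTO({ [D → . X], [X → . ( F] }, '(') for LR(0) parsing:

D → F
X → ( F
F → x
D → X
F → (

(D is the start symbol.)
GOTO(I, '(') = CLOSURE({ [A → αX.β] : [A → α.Xβ] ∈ I, X = '(' })

Items with dot before '(', with the dot advanced:
  [X → . ( F] → [X → ( . F]
Closure of the advanced items:
  [X → ( . F] has the dot before F: add [F → . x], [F → . (]

GOTO = { [F → . (], [F → . x], [X → ( . F] }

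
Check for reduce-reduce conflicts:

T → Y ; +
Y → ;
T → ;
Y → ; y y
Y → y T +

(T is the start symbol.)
Yes — I1: [T → ; .] vs [Y → ; .]

A reduce-reduce conflict occurs when an LR(0) state has two complete items [A → α .] and [B → β .] — both call for a reduction, and with no lookahead the parser cannot choose between them.

Augment with T' → T and build the canonical LR(0) collection (I0 = CLOSURE({[T' → . T]}), then GOTO on every symbol after a dot until no new states appear). It has 11 states:
  I0: { [T → . ;], [T → . Y ; +], [T' → . T], [Y → . ; y y], [Y → . ;], [Y → . y T +] }  — shift
  I1: { [T → ; .], [Y → ; . y y], [Y → ; .] }  — shift, 2 reduces
  I2: { [T' → T .] }  — accept
  I3: { [T → Y . ; +] }  — shift
  I4: { [T → . ;], [T → . Y ; +], [Y → . ; y y], [Y → . ;], [Y → . y T +], [Y → y . T +] }  — shift
  I5: { [Y → y T . +] }  — shift
  I6: { [Y → y T + .] }  — reduce
  I7: { [T → Y ; . +] }  — shift
  I8: { [T → Y ; + .] }  — reduce
  I9: { [Y → ; y . y] }  — shift
  I10: { [Y → ; y y .] }  — reduce

I1 contains complete items [T → ; .], [Y → ; .] — reduce-reduce conflict.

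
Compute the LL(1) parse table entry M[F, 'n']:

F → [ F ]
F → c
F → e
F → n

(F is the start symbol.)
F → n

To find M[F, 'n'], we find productions for F where 'n' is in the predict set (PREDICT(N → α) = (FIRST(α) \ {ε}) ∪ (FOLLOW(N) if α ⇒* ε)).

F → [ F ]: PREDICT = { '[' }
F → c: PREDICT = { 'c' }
F → e: PREDICT = { 'e' }
F → n: PREDICT = { 'n' }
  'n' is in predict set, so this production goes in M[F, 'n']

M[F, 'n'] = F → n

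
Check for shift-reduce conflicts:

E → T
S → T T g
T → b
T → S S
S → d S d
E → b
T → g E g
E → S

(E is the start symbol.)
A shift-reduce conflict occurs when an LR(0) state has both:
  - a complete (reduce) item [A → α .] (dot at the end), and
  - a shift item [B → β . c γ] (dot before a terminal).

Augment with E' → E and build the canonical LR(0) collection (I0 = CLOSURE({[E' → . E]}), then GOTO on every symbol after a dot until no new states appear). It has 17 states:
  I0: { [E → . S], [E → . T], [E → . b], [E' → . E], [S → . T T g], [S → . d S d], [T → . S S], [T → . b], [T → . g E g] }  — shift
  I1: { [E' → E .] }  — accept
  I2: { [E → S .], [S → . T T g], [S → . d S d], [T → . S S], [T → . b], [T → . g E g], [T → S . S] }  — shift, reduce
  I3: { [E → T .], [S → . T T g], [S → . d S d], [S → T . T g], [T → . S S], [T → . b], [T → . g E g] }  — shift, reduce
  I4: { [E → b .], [T → b .] }  — 2 reduces
  I5: { [S → . T T g], [S → . d S d], [S → d . S d], [T → . S S], [T → . b], [T → . g E g] }  — shift
  I6: { [E → . S], [E → . T], [E → . b], [S → . T T g], [S → . d S d], [T → . S S], [T → . b], [T → . g E g], [T → g . E g] }  — shift
  I7: { [T → g E . g] }  — shift
  I8: { [T → g E g .] }  — reduce
  I9: { [S → . T T g], [S → . d S d], [S → d S . d], [T → . S S], [T → . b], [T → . g E g], [T → S . S] }  — shift
  I10: { [S → . T T g], [S → . d S d], [S → T . T g], [T → . S S], [T → . b], [T → . g E g] }  — shift
  I11: { [T → b .] }  — reduce
  I12: { [S → . T T g], [S → . d S d], [T → . S S], [T → . b], [T → . g E g], [T → S . S] }  — shift
  I13: { [S → . T T g], [S → . d S d], [S → T . T g], [S → T T . g], [T → . S S], [T → . b], [T → . g E g] }  — shift
  I14: { [E → . S], [E → . T], [E → . b], [S → . T T g], [S → . d S d], [S → T T g .], [T → . S S], [T → . b], [T → . g E g], [T → g . E g] }  — shift, reduce
  I15: { [S → . T T g], [S → . d S d], [T → . S S], [T → . b], [T → . g E g], [T → S . S], [T → S S .] }  — shift, reduce
  I16: { [S → . T T g], [S → . d S d], [S → d . S d], [S → d S d .], [T → . S S], [T → . b], [T → . g E g] }  — shift, reduce

I2 contains reduce item [E → S .] and shift items [S → . d S d], [T → . b], [T → . g E g] — shift-reduce conflict.
I3 contains reduce item [E → T .] and shift items [S → . d S d], [T → . b], [T → . g E g] — shift-reduce conflict.
I14 contains reduce item [S → T T g .] and shift items [E → . b], [S → . d S d], [T → . b], [T → . g E g] — shift-reduce conflict.
I15 contains reduce item [T → S S .] and shift items [S → . d S d], [T → . b], [T → . g E g] — shift-reduce conflict.
I16 contains reduce item [S → d S d .] and shift items [S → . d S d], [T → . b], [T → . g E g] — shift-reduce conflict.

Answer: Yes — I2: [E → S .] vs [S → . d S d]; I3: [E → T .] vs [S → . d S d]; I14: [S → T T g .] vs [E → . b]; I15: [T → S S .] vs [S → . d S d]; I16: [S → d S d .] vs [S → . d S d]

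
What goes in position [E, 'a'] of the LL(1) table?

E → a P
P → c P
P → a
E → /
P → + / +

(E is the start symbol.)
To find M[E, 'a'], we find productions for E where 'a' is in the predict set (PREDICT(N → α) = (FIRST(α) \ {ε}) ∪ (FOLLOW(N) if α ⇒* ε)).

E → a P: PREDICT = { 'a' }
  'a' is in predict set, so this production goes in M[E, 'a']
E → /: PREDICT = { '/' }

M[E, 'a'] = E → a P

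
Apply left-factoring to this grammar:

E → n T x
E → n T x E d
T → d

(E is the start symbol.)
Left-factoring transforms A → αβ₁ | αβ₂ into A → αA' and A' → β₁ | β₂
(α is the longest common prefix among the alternatives). Repeat until
no nonterminal has two alternatives with a common prefix.

Round 1: E has alternatives sharing prefix 'n T x'. Introduce E': E → n T x E'
  Add: E' → ε
  Add: E' → E d

No remaining common prefixes — done.

Resulting grammar:
E → n T x E'
E' → ε
E' → E d
T → d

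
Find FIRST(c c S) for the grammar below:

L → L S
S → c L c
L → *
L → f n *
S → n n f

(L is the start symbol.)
To compute FIRST(c c S), process the symbols left to right:
Symbol c is a terminal. Add 'c' and stop.
FIRST(c c S) = { 'c' }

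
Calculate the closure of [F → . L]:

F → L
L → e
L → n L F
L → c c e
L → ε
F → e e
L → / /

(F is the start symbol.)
Start with: [F → . L]
  [F → . L] has the dot before L: add [L → . e], [L → . n L F], [L → . c c e], [L → .], [L → . / /]
No further items can be added.

CLOSURE = { [F → . L], [L → . / /], [L → . c c e], [L → . e], [L → . n L F], [L → .] }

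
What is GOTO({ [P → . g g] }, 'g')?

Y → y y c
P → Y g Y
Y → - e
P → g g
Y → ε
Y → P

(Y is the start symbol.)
{ [P → g . g] }

GOTO(I, 'g') = CLOSURE({ [A → αX.β] : [A → α.Xβ] ∈ I, X = 'g' })

Items with dot before 'g', with the dot advanced:
  [P → . g g] → [P → g . g]
Closure adds nothing (no advanced item has the dot before a non-terminal).

GOTO = { [P → g . g] }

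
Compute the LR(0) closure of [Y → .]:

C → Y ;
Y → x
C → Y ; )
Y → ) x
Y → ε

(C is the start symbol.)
{ [Y → .] }

Start with: [Y → .]
The dot is at the end, so nothing is added.

CLOSURE = { [Y → .] }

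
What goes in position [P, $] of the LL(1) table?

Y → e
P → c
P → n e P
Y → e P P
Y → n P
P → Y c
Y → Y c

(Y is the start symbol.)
Empty (error entry)

To find M[P, $], we find productions for P where $ is in the predict set (PREDICT(N → α) = (FIRST(α) \ {ε}) ∪ (FOLLOW(N) if α ⇒* ε)).

Relevant sets:
  FIRST(Y) = { 'e', 'n' }

P → c: PREDICT = { 'c' }
P → n e P: PREDICT = { 'n' }
P → Y c: PREDICT = { 'e', 'n' }

M[P, $] is empty (no production applies)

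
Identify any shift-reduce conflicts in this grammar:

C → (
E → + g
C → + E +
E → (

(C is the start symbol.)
A shift-reduce conflict occurs when an LR(0) state has both:
  - a complete (reduce) item [A → α .] (dot at the end), and
  - a shift item [B → β . c γ] (dot before a terminal).

Augment with C' → C and build the canonical LR(0) collection (I0 = CLOSURE({[C' → . C]}), then GOTO on every symbol after a dot until no new states appear). It has 9 states:
  I0: { [C → . (], [C → . + E +], [C' → . C] }  — shift
  I1: { [C → ( .] }  — reduce
  I2: { [C → + . E +], [E → . (], [E → . + g] }  — shift
  I3: { [C' → C .] }  — accept
  I4: { [E → ( .] }  — reduce
  I5: { [E → + . g] }  — shift
  I6: { [C → + E . +] }  — shift
  I7: { [C → + E + .] }  — reduce
  I8: { [E → + g .] }  — reduce

No state contains both a complete item and a shift item.

Answer: No shift-reduce conflicts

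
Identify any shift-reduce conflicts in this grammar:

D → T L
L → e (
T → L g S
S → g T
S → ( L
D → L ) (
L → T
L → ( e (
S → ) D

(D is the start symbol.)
Yes — I4: [L → T .] vs [L → . ( e (]; I7: [D → T L .] vs [T → L . g S]; I17: [S → ( L .] vs [T → L . g S]

Augment with D' → D and build the canonical LR(0) collection (I0 = CLOSURE({[D' → . D]}), then GOTO on every symbol after a dot until no new states appear). It has 22 states:
  I0: { [D → . L ) (], [D → . T L], [D' → . D], [L → . ( e (], [L → . T], [L → . e (], [T → . L g S] }  — shift
  I1: { [L → ( . e (] }  — shift
  I2: { [D' → D .] }  — accept
  I3: { [D → L . ) (], [T → L . g S] }  — shift
  I4: { [D → T . L], [L → . ( e (], [L → . T], [L → . e (], [L → T .], [T → . L g S] }  — shift, reduce
  I5: { [L → e . (] }  — shift
  I6: { [L → e ( .] }  — reduce
  I7: { [D → T L .], [T → L . g S] }  — shift, reduce
  I8: { [L → T .] }  — reduce
  I9: { [S → . ( L], [S → . ) D], [S → . g T], [T → L g . S] }  — shift
  I10: { [L → . ( e (], [L → . T], [L → . e (], [S → ( . L], [T → . L g S] }  — shift
  I11: { [D → . L ) (], [D → . T L], [L → . ( e (], [L → . T], [L → . e (], [S → ) . D], [T → . L g S] }  — shift
  I12: { [T → L g S .] }  — reduce
  I13: { [L → . ( e (], [L → . T], [L → . e (], [S → g . T], [T → . L g S] }  — shift
  I14: { [T → L . g S] }  — shift
  I15: { [L → T .], [S → g T .] }  — 2 reduces
  I16: { [S → ) D .] }  — reduce
  I17: { [S → ( L .], [T → L . g S] }  — shift, reduce
  I18: { [D → L ) . (] }  — shift
  I19: { [D → L ) ( .] }  — reduce
  I20: { [L → ( e . (] }  — shift
  I21: { [L → ( e ( .] }  — reduce

I4 contains reduce item [L → T .] and shift items [L → . ( e (], [L → . e (] — shift-reduce conflict.
I7 contains reduce item [D → T L .] and shift item [T → L . g S] — shift-reduce conflict.
I17 contains reduce item [S → ( L .] and shift item [T → L . g S] — shift-reduce conflict.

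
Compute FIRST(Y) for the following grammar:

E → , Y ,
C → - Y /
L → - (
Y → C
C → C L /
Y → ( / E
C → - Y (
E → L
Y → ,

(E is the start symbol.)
{ '(', ',', '-' }

To compute FIRST(Y), examine every production with Y on the left-hand side, reading each right-hand side left to right until a non-nullable symbol is reached.

FIRST sets of the other non-terminals involved (by the same procedure, iterated to a fixed point):
  FIRST(C) = { '-' }

From Y → C:
  - C is a non-terminal: add FIRST(C) \ {ε} = { '-' }
    C is not nullable, so stop
From Y → ( / E:
  - '(' is a terminal: add '(' and stop
From Y → ,:
  - ',' is a terminal: add ',' and stop

Collecting: FIRST(Y) = { '(', ',', '-' }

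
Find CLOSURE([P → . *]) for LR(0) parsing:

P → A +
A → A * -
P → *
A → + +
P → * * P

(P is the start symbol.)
{ [P → . *] }

Start with: [P → . *]
The dot precedes the terminal '*', so nothing is added.

CLOSURE = { [P → . *] }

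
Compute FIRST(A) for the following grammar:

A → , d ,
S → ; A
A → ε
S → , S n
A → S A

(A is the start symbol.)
{ ',', ';', ε }

To compute FIRST(A), examine every production with A on the left-hand side, reading each right-hand side left to right until a non-nullable symbol is reached.

FIRST sets of the other non-terminals involved (by the same procedure, iterated to a fixed point):
  FIRST(S) = { ',', ';' }

From A → , d ,:
  - ',' is a terminal: add ',' and stop
From A → ε:
  - ε-production, so ε ∈ FIRST(A)
From A → S A:
  - S is a non-terminal: add FIRST(S) \ {ε} = { ',', ';' }
    S is not nullable, so stop

Collecting: FIRST(A) = { ',', ';', ε }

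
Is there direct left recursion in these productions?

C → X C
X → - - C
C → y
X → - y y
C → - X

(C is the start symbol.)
C → X C: starts with X
X → - - C: starts with '-'
C → y: starts with y
X → - y y: starts with '-'
C → - X: starts with '-'

No direct left recursion found.

Answer: No direct left recursion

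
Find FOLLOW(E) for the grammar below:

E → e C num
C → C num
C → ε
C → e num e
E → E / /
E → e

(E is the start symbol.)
{ $, '/' }

E is the start symbol, so $ ∈ FOLLOW(E).
In E → E / /: E is followed by '/' '/', add FIRST('/' '/') \ {ε} = { '/' }

Taking the union: FOLLOW(E) = { $, '/' }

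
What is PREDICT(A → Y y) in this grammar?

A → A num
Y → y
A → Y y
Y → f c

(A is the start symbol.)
{ 'f', 'y' }

PREDICT(A → Y y) = (FIRST(RHS) \ {ε}) ∪ (FOLLOW(A) if ε ∈ FIRST(RHS), i.e. RHS ⇒* ε)
FIRST(Y) = { 'f', 'y' }
FIRST(Y y) = { 'f', 'y' }
ε ∉ FIRST(Y y), so FOLLOW(A) is not added.
PREDICT(A → Y y) = { 'f', 'y' }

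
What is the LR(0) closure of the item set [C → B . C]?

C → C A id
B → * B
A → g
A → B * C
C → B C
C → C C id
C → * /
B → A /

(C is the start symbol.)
Start with: [C → B . C]
  [C → B . C] has the dot before C: add [C → . C A id], [C → . B C], [C → . C C id], [C → . * /]
  [C → . B C] has the dot before B: add [B → . * B], [B → . A /]
  [B → . A /] has the dot before A: add [A → . g], [A → . B * C]
No further items can be added.

CLOSURE = { [A → . B * C], [A → . g], [B → . * B], [B → . A /], [C → . * /], [C → . B C], [C → . C A id], [C → . C C id], [C → B . C] }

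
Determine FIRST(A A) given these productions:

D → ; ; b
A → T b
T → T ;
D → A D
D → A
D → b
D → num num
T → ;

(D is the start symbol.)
FIRST sets of the non-terminals involved (from the grammar, by fixed-point iteration):
  FIRST(A) = { ';' }

To compute FIRST(A A), process the symbols left to right:
Symbol A is a non-terminal. Add FIRST(A) \ {ε} = { ';' }
A is not nullable (ε ∉ FIRST(A)), so stop here.
FIRST(A A) = { ';' }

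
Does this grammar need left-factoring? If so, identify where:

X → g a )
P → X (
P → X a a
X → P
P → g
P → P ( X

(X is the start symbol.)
Yes, P has productions with common prefix 'X'

Left-factoring is needed when two productions for the same non-terminal
share a common prefix on the right-hand side.

Productions for X:
  X → g a )
  X → P
Productions for P:
  P → X (
  P → X a a
  P → g
  P → P ( X

Found common prefix 'X' in productions for P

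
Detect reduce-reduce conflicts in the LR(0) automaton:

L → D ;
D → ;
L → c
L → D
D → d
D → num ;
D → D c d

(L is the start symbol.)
Augment with L' → L and build the canonical LR(0) collection (I0 = CLOSURE({[L' → . L]}), then GOTO on every symbol after a dot until no new states appear). It has 11 states:
  I0: { [D → . ;], [D → . D c d], [D → . d], [D → . num ;], [L → . D ;], [L → . D], [L → . c], [L' → . L] }  — shift
  I1: { [D → ; .] }  — reduce
  I2: { [D → D . c d], [L → D . ;], [L → D .] }  — shift, reduce
  I3: { [L' → L .] }  — accept
  I4: { [L → c .] }  — reduce
  I5: { [D → d .] }  — reduce
  I6: { [D → num . ;] }  — shift
  I7: { [D → num ; .] }  — reduce
  I8: { [L → D ; .] }  — reduce
  I9: { [D → D c . d] }  — shift
  I10: { [D → D c d .] }  — reduce

No state contains more than one complete item.

Answer: No reduce-reduce conflicts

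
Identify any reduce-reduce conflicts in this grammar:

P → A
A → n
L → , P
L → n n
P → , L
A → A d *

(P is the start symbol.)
No reduce-reduce conflicts

A reduce-reduce conflict occurs when an LR(0) state has two complete items [A → α .] and [B → β .] — both call for a reduction, and with no lookahead the parser cannot choose between them.

Augment with P' → P and build the canonical LR(0) collection (I0 = CLOSURE({[P' → . P]}), then GOTO on every symbol after a dot until no new states appear). It has 12 states:
  I0: { [A → . A d *], [A → . n], [P → . , L], [P → . A], [P' → . P] }  — shift
  I1: { [L → . , P], [L → . n n], [P → , . L] }  — shift
  I2: { [A → A . d *], [P → A .] }  — shift, reduce
  I3: { [P' → P .] }  — accept
  I4: { [A → n .] }  — reduce
  I5: { [A → A d . *] }  — shift
  I6: { [A → A d * .] }  — reduce
  I7: { [A → . A d *], [A → . n], [L → , . P], [P → . , L], [P → . A] }  — shift
  I8: { [P → , L .] }  — reduce
  I9: { [L → n . n] }  — shift
  I10: { [L → n n .] }  — reduce
  I11: { [L → , P .] }  — reduce

No state contains more than one complete item.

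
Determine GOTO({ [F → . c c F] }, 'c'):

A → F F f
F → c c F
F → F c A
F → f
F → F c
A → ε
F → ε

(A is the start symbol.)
GOTO(I, 'c') = CLOSURE({ [A → αX.β] : [A → α.Xβ] ∈ I, X = 'c' })

Items with dot before 'c', with the dot advanced:
  [F → . c c F] → [F → c . c F]
Closure adds nothing (no advanced item has the dot before a non-terminal).

GOTO = { [F → c . c F] }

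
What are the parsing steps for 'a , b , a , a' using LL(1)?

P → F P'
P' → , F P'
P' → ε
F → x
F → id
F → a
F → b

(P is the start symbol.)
Stack is shown with the top on the left.

Stack     Input            Action
---------------------------------
P $       a , b , a , a $  output P → F P'
F P' $    a , b , a , a $  output F → a
a P' $    a , b , a , a $  match 'a'
P' $      , b , a , a $    output P' → , F P'
, F P' $  , b , a , a $    match ','
F P' $    b , a , a $      output F → b
b P' $    b , a , a $      match 'b'
P' $      , a , a $        output P' → , F P'
, F P' $  , a , a $        match ','
F P' $    a , a $          output F → a
a P' $    a , a $          match 'a'
P' $      , a $            output P' → , F P'
, F P' $  , a $            match ','
F P' $    a $              output F → a
a P' $    a $              match 'a'
P' $      $                output P' → ε
$         $                accept

The string is accepted.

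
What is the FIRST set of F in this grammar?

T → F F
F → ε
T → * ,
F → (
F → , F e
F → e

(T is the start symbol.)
To compute FIRST(F), examine every production with F on the left-hand side, reading each right-hand side left to right until a non-nullable symbol is reached.

From F → ε:
  - ε-production, so ε ∈ FIRST(F)
From F → (:
  - '(' is a terminal: add '(' and stop
From F → , F e:
  - ',' is a terminal: add ',' and stop
From F → e:
  - e is a terminal: add 'e' and stop

Collecting: FIRST(F) = { '(', ',', 'e', ε }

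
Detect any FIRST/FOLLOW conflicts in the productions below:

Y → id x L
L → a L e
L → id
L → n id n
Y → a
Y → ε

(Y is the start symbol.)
No FIRST/FOLLOW conflicts.

Nullable non-terminals: Y.

Y: nullable alternative(s) Y → ε; FOLLOW(Y) = { $ }
  Y → id x L: FIRST \ {ε} = { 'id' } — disjoint from FOLLOW(Y)
  Y → a: FIRST \ {ε} = { 'a' } — disjoint from FOLLOW(Y)
  Y → ε: FIRST \ {ε} = { } — this is the only nullable alternative, skip

L has no nullable alternative, so no FIRST/FOLLOW check is needed there.

No FIRST/FOLLOW conflicts found.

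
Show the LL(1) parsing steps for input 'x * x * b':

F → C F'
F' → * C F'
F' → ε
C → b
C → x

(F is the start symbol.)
Stack is shown with the top on the left.

Stack     Input        Action
-----------------------------
F $       x * x * b $  output F → C F'
C F' $    x * x * b $  output C → x
x F' $    x * x * b $  match 'x'
F' $      * x * b $    output F' → * C F'
* C F' $  * x * b $    match '*'
C F' $    x * b $      output C → x
x F' $    x * b $      match 'x'
F' $      * b $        output F' → * C F'
* C F' $  * b $        match '*'
C F' $    b $          output C → b
b F' $    b $          match 'b'
F' $      $            output F' → ε
$         $            accept

The string is accepted.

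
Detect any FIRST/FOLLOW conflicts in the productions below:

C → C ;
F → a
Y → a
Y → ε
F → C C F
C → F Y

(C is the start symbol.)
Nullable non-terminals: Y.

Y: nullable alternative(s) Y → ε; FOLLOW(Y) = { $, ';', 'a' }
  Y → a: FIRST \ {ε} = { 'a' } — overlaps FOLLOW(Y) on { 'a' }: CONFLICT
  Y → ε: FIRST \ {ε} = { } — this is the only nullable alternative, skip

C, F have no nullable alternative, so no FIRST/FOLLOW check is needed there.

So the grammar has 1 FIRST/FOLLOW conflict (marked CONFLICT above).

Answer: Yes. Y → a with FOLLOW(Y) on { 'a' }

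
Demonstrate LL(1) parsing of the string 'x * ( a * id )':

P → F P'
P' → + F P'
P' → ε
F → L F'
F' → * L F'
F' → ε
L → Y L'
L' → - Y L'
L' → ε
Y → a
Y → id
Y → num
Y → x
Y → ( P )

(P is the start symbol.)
LL(1) parsing maintains a stack (initially the start symbol over $) and the input. At each step: if the stack top is a terminal, match it against the current input token; if it is a non-terminal N, replace it with the RHS of M[N, lookahead] (the unique production whose predict set contains the lookahead).

Stack is shown with the top on the left.

Stack                     Input             Action
--------------------------------------------------
P $                       x * ( a * id ) $  output P → F P'
F P' $                    x * ( a * id ) $  output F → L F'
L F' P' $                 x * ( a * id ) $  output L → Y L'
Y L' F' P' $              x * ( a * id ) $  output Y → x
x L' F' P' $              x * ( a * id ) $  match 'x'
L' F' P' $                * ( a * id ) $    output L' → ε
F' P' $                   * ( a * id ) $    output F' → * L F'
* L F' P' $               * ( a * id ) $    match '*'
L F' P' $                 ( a * id ) $      output L → Y L'
Y L' F' P' $              ( a * id ) $      output Y → ( P )
( P ) L' F' P' $          ( a * id ) $      match '('
P ) L' F' P' $            a * id ) $        output P → F P'
F P' ) L' F' P' $         a * id ) $        output F → L F'
L F' P' ) L' F' P' $      a * id ) $        output L → Y L'
Y L' F' P' ) L' F' P' $   a * id ) $        output Y → a
a L' F' P' ) L' F' P' $   a * id ) $        match 'a'
L' F' P' ) L' F' P' $     * id ) $          output L' → ε
F' P' ) L' F' P' $        * id ) $          output F' → * L F'
* L F' P' ) L' F' P' $    * id ) $          match '*'
L F' P' ) L' F' P' $      id ) $            output L → Y L'
Y L' F' P' ) L' F' P' $   id ) $            output Y → id
id L' F' P' ) L' F' P' $  id ) $            match 'id'
L' F' P' ) L' F' P' $     ) $               output L' → ε
F' P' ) L' F' P' $        ) $               output F' → ε
P' ) L' F' P' $           ) $               output P' → ε
) L' F' P' $              ) $               match ')'
L' F' P' $                $                 output L' → ε
F' P' $                   $                 output F' → ε
P' $                      $                 output P' → ε
$                         $                 accept

The string is accepted.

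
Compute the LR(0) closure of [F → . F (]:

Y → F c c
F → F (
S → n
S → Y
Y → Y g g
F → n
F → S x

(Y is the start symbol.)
To compute CLOSURE, for each item [A → α.Bβ] where B is a non-terminal, add [B → .γ] for all productions B → γ; repeat for the newly added items until nothing changes.

Start with: [F → . F (]
  [F → . F (] has the dot before F: add [F → . n], [F → . S x]
  [F → . S x] has the dot before S: add [S → . n], [S → . Y]
  [S → . Y] has the dot before Y: add [Y → . F c c], [Y → . Y g g]
No further items can be added.

CLOSURE = { [F → . F (], [F → . S x], [F → . n], [S → . Y], [S → . n], [Y → . F c c], [Y → . Y g g] }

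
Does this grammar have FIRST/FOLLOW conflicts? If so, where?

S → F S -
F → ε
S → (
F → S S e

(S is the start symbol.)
Yes. F → S S e with FOLLOW(F) on { '(' }

Nullable non-terminals: F.
FIRST sets used below: FIRST(S) = { '(' }

F: nullable alternative(s) F → ε; FOLLOW(F) = { '(' }
  F → ε: FIRST \ {ε} = { } — this is the only nullable alternative, skip
  F → S S e: FIRST \ {ε} = { '(' } — overlaps FOLLOW(F) on { '(' }: CONFLICT

S has no nullable alternative, so no FIRST/FOLLOW check is needed there.

So the grammar has 1 FIRST/FOLLOW conflict (marked CONFLICT above).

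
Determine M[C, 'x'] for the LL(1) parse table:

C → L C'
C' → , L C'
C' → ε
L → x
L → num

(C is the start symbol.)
C → L C'

To find M[C, 'x'], we find productions for C where 'x' is in the predict set (PREDICT(N → α) = (FIRST(α) \ {ε}) ∪ (FOLLOW(N) if α ⇒* ε)).

Relevant sets:
  FIRST(L) = { 'num', 'x' }

C → L C': PREDICT = { 'num', 'x' }
  'x' is in predict set, so this production goes in M[C, 'x']

M[C, 'x'] = C → L C'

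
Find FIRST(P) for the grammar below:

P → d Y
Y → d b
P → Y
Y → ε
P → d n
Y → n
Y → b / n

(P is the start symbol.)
{ 'b', 'd', 'n', ε }

To compute FIRST(P), examine every production with P on the left-hand side, reading each right-hand side left to right until a non-nullable symbol is reached.

FIRST sets of the other non-terminals involved (by the same procedure, iterated to a fixed point):
  FIRST(Y) = { 'b', 'd', 'n', ε }

From P → d Y:
  - d is a terminal: add 'd' and stop
From P → Y:
  - Y is a non-terminal: add FIRST(Y) \ {ε} = { 'b', 'd', 'n' }
    Y is nullable and nothing follows, so the whole right-hand side can vanish: ε ∈ FIRST(P)
From P → d n:
  - d is a terminal: add 'd' and stop

Collecting: FIRST(P) = { 'b', 'd', 'n', ε }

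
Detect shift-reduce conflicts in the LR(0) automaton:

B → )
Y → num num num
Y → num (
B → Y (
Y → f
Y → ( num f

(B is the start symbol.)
A shift-reduce conflict occurs when an LR(0) state has both:
  - a complete (reduce) item [A → α .] (dot at the end), and
  - a shift item [B → β . c γ] (dot before a terminal).

Augment with B' → B and build the canonical LR(0) collection (I0 = CLOSURE({[B' → . B]}), then GOTO on every symbol after a dot until no new states appear). It has 13 states:
  I0: { [B → . )], [B → . Y (], [B' → . B], [Y → . ( num f], [Y → . f], [Y → . num (], [Y → . num num num] }  — shift
  I1: { [Y → ( . num f] }  — shift
  I2: { [B → ) .] }  — reduce
  I3: { [B' → B .] }  — accept
  I4: { [B → Y . (] }  — shift
  I5: { [Y → f .] }  — reduce
  I6: { [Y → num . (], [Y → num . num num] }  — shift
  I7: { [Y → num ( .] }  — reduce
  I8: { [Y → num num . num] }  — shift
  I9: { [Y → num num num .] }  — reduce
  I10: { [B → Y ( .] }  — reduce
  I11: { [Y → ( num . f] }  — shift
  I12: { [Y → ( num f .] }  — reduce

No state contains both a complete item and a shift item.

Answer: No shift-reduce conflicts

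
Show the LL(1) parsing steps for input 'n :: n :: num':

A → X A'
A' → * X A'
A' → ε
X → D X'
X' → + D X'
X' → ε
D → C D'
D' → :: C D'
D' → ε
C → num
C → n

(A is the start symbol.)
LL(1) parsing maintains a stack (initially the start symbol over $) and the input. At each step: if the stack top is a terminal, match it against the current input token; if it is a non-terminal N, replace it with the RHS of M[N, lookahead] (the unique production whose predict set contains the lookahead).

Stack is shown with the top on the left.

Stack            Input            Action
----------------------------------------
A $              n :: n :: num $  output A → X A'
X A' $           n :: n :: num $  output X → D X'
D X' A' $        n :: n :: num $  output D → C D'
C D' X' A' $     n :: n :: num $  output C → n
n D' X' A' $     n :: n :: num $  match 'n'
D' X' A' $       :: n :: num $    output D' → :: C D'
:: C D' X' A' $  :: n :: num $    match '::'
C D' X' A' $     n :: num $       output C → n
n D' X' A' $     n :: num $       match 'n'
D' X' A' $       :: num $         output D' → :: C D'
:: C D' X' A' $  :: num $         match '::'
C D' X' A' $     num $            output C → num
num D' X' A' $   num $            match 'num'
D' X' A' $       $                output D' → ε
X' A' $          $                output X' → ε
A' $             $                output A' → ε
$                $                accept

The string is accepted.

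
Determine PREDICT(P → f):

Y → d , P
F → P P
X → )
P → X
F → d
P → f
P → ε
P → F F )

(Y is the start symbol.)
PREDICT(P → f) = (FIRST(RHS) \ {ε}) ∪ (FOLLOW(P) if ε ∈ FIRST(RHS), i.e. RHS ⇒* ε)
FIRST(f) = { 'f' }
ε ∉ FIRST(f), so FOLLOW(P) is not added.
PREDICT(P → f) = { 'f' }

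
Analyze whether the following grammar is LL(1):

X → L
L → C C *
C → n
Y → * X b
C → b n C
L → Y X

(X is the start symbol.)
Yes, the grammar is LL(1).

A grammar is LL(1) if for each non-terminal N with multiple productions, the predict sets of those productions are pairwise disjoint, where PREDICT(N → α) = (FIRST(α) \ {ε}) ∪ (FOLLOW(N) if α ⇒* ε).

Relevant sets:
  FIRST(C) = { 'b', 'n' }
  FIRST(Y) = { '*' }

For L:
  PREDICT(L → C C '*') = { 'b', 'n' }
  PREDICT(L → Y X) = { '*' }
For C:
  PREDICT(C → n) = { 'n' }
  PREDICT(C → b n C) = { 'b' }
X, Y have a single production, so nothing to check there.

All predict sets are disjoint. The grammar IS LL(1).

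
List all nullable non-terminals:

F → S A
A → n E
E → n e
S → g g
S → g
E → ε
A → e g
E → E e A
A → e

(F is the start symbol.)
{ 'E' }

ε-productions: E → ε
So E is immediately nullable.
No further non-terminal can be added: every production for the remaining non-terminals contains a terminal or a non-nullable non-terminal.
Nullable = { 'E' }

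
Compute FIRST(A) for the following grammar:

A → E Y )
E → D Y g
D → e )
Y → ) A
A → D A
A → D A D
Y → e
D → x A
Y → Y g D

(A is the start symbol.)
To compute FIRST(A), examine every production with A on the left-hand side, reading each right-hand side left to right until a non-nullable symbol is reached.

FIRST sets of the other non-terminals involved (by the same procedure, iterated to a fixed point):
  FIRST(E) = { 'e', 'x' }
  FIRST(D) = { 'e', 'x' }

From A → E Y ):
  - E is a non-terminal: add FIRST(E) \ {ε} = { 'e', 'x' }
    E is not nullable, so stop
From A → D A:
  - D is a non-terminal: add FIRST(D) \ {ε} = { 'e', 'x' }
    D is not nullable, so stop
From A → D A D:
  - D is a non-terminal: add FIRST(D) \ {ε} = { 'e', 'x' }
    D is not nullable, so stop

Collecting: FIRST(A) = { 'e', 'x' }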